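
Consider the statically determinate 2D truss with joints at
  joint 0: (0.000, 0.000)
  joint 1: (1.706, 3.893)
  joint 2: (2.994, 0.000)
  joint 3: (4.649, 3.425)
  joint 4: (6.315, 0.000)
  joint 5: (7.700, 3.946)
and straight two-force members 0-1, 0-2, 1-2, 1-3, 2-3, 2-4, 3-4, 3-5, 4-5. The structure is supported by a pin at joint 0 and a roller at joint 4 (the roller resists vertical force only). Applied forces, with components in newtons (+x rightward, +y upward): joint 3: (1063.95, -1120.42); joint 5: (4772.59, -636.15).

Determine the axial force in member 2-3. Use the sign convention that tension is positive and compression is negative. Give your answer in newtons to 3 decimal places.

N=6 nodes, M=9 members, R=3 reactions → 2N=12, M+R=12
member 0 (0-1): L=4.2504, (cx,cy)=(0.4014,0.9159)
member 1 (0-2): L=2.9940, (cx,cy)=(1.0000,0.0000)
member 2 (1-2): L=4.1005, (cx,cy)=(0.3141,-0.9494)
member 3 (1-3): L=2.9800, (cx,cy)=(0.9876,-0.1570)
member 4 (2-3): L=3.8039, (cx,cy)=(0.4351,0.9004)
member 5 (2-4): L=3.3210, (cx,cy)=(1.0000,0.0000)
member 6 (3-4): L=3.8087, (cx,cy)=(0.4374,-0.8993)
member 7 (3-5): L=3.0952, (cx,cy)=(0.9857,0.1683)
member 8 (4-5): L=4.1820, (cx,cy)=(0.3312,0.9436)
solve A·x = −loads:
  F[0-1] = +3715.6162 N (tension)
  F[0-2] = +4345.1877 N (tension)
  F[1-2] = -4047.3493 N (compression)
  F[1-3] = +2797.3587 N (tension)
  F[2-3] = +4267.5924 N (tension)
  F[2-4] = +1217.1503 N (tension)
  F[3-4] = -4021.2066 N (compression)
  F[3-5] = +5391.3229 N (tension)
  F[4-5] = -1635.9785 N (compression)
  Rx@0 = -5836.5400 N
  Ry@0 = -3403.1856 N
  Ry@4 = +5159.7556 N

4267.592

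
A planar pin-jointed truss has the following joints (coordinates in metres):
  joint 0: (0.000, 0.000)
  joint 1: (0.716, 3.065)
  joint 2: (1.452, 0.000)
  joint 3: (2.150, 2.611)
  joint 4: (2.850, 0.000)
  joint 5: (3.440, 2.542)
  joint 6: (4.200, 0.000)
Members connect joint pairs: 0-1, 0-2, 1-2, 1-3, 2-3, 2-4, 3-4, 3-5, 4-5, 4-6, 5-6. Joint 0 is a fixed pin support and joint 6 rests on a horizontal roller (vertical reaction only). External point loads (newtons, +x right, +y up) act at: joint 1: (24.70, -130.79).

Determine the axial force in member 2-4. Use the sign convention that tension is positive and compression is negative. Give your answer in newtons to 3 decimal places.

31.658

N=7 nodes, M=11 members, R=3 reactions → 2N=14, M+R=14
member 0 (0-1): L=3.1475, (cx,cy)=(0.2275,0.9738)
member 1 (0-2): L=1.4520, (cx,cy)=(1.0000,0.0000)
member 2 (1-2): L=3.1521, (cx,cy)=(0.2335,-0.9724)
member 3 (1-3): L=1.5042, (cx,cy)=(0.9534,-0.3018)
member 4 (2-3): L=2.7027, (cx,cy)=(0.2583,0.9661)
member 5 (2-4): L=1.3980, (cx,cy)=(1.0000,0.0000)
member 6 (3-4): L=2.7032, (cx,cy)=(0.2590,-0.9659)
member 7 (3-5): L=1.2918, (cx,cy)=(0.9986,-0.0534)
member 8 (4-5): L=2.6096, (cx,cy)=(0.2261,0.9741)
member 9 (4-6): L=1.3500, (cx,cy)=(1.0000,0.0000)
member 10 (5-6): L=2.6532, (cx,cy)=(0.2864,-0.9581)
solve A·x = −loads:
  F[0-1] = -92.9040 N (compression)
  F[0-2] = +45.8339 N (tension)
  F[1-2] = -28.7287 N (compression)
  F[1-3] = -41.0400 N (compression)
  F[2-3] = +28.9155 N (tension)
  F[2-4] = +31.6582 N (tension)
  F[3-4] = -40.5743 N (compression)
  F[3-5] = -21.1816 N (compression)
  F[4-5] = +40.2321 N (tension)
  F[4-6] = +12.0553 N (tension)
  F[5-6] = -42.0853 N (compression)
  Rx@0 = -24.7000 N
  Ry@0 = +90.4683 N
  Ry@6 = +40.3217 N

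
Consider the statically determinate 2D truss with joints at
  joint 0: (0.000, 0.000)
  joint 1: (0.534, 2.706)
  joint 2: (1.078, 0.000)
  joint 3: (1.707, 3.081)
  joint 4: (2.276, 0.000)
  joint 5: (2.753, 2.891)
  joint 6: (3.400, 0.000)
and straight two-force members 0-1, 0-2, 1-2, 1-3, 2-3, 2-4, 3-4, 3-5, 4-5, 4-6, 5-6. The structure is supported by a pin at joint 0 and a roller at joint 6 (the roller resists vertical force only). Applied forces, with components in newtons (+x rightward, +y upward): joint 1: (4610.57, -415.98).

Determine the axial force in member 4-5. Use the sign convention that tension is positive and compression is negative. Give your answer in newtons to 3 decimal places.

3525.753

N=7 nodes, M=11 members, R=3 reactions → 2N=14, M+R=14
member 0 (0-1): L=2.7582, (cx,cy)=(0.1936,0.9811)
member 1 (0-2): L=1.0780, (cx,cy)=(1.0000,0.0000)
member 2 (1-2): L=2.7601, (cx,cy)=(0.1971,-0.9804)
member 3 (1-3): L=1.2315, (cx,cy)=(0.9525,0.3045)
member 4 (2-3): L=3.1446, (cx,cy)=(0.2000,0.9798)
member 5 (2-4): L=1.1980, (cx,cy)=(1.0000,0.0000)
member 6 (3-4): L=3.1331, (cx,cy)=(0.1816,-0.9834)
member 7 (3-5): L=1.0631, (cx,cy)=(0.9839,-0.1787)
member 8 (4-5): L=2.9301, (cx,cy)=(0.1628,0.9867)
member 9 (4-6): L=1.1240, (cx,cy)=(1.0000,0.0000)
member 10 (5-6): L=2.9625, (cx,cy)=(0.2184,-0.9759)
solve A·x = −loads:
  F[0-1] = +3382.8296 N (tension)
  F[0-2] = +3955.6356 N (tension)
  F[1-2] = -4791.4734 N (compression)
  F[1-3] = -3161.4161 N (compression)
  F[2-3] = +4794.3833 N (tension)
  F[2-4] = +2052.2636 N (tension)
  F[3-4] = -3537.5468 N (compression)
  F[3-5] = -1432.8820 N (compression)
  F[4-5] = +3525.7533 N (tension)
  F[4-6] = +835.8418 N (tension)
  F[5-6] = -3827.1918 N (compression)
  Rx@0 = -4610.5700 N
  Ry@0 = -3318.8246 N
  Ry@6 = +3734.8046 N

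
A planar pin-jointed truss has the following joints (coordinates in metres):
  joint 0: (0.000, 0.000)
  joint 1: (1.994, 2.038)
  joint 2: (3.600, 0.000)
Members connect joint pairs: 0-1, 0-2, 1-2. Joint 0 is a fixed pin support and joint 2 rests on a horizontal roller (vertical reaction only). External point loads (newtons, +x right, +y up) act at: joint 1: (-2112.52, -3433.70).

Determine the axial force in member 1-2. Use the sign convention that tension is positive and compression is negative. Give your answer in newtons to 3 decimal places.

-898.823

N=3 nodes, M=3 members, R=3 reactions → 2N=6, M+R=6
member 0 (0-1): L=2.8512, (cx,cy)=(0.6993,0.7148)
member 1 (0-2): L=3.6000, (cx,cy)=(1.0000,0.0000)
member 2 (1-2): L=2.5947, (cx,cy)=(0.6189,-0.7854)
solve A·x = −loads:
  F[0-1] = -3816.1815 N (compression)
  F[0-2] = +556.3216 N (tension)
  F[1-2] = -898.8234 N (compression)
  Rx@0 = +2112.5200 N
  Ry@0 = +2727.7328 N
  Ry@2 = +705.9672 N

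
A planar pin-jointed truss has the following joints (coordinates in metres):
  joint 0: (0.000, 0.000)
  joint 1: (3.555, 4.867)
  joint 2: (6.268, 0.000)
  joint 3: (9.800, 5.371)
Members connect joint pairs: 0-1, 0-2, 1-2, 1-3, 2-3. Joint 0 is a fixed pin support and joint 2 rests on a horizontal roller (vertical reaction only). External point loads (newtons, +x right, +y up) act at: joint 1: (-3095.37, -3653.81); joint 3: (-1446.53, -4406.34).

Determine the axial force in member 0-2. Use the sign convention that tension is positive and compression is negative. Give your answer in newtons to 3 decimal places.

-2539.387

N=4 nodes, M=5 members, R=3 reactions → 2N=8, M+R=8
member 0 (0-1): L=6.0271, (cx,cy)=(0.5898,0.8075)
member 1 (0-2): L=6.2680, (cx,cy)=(1.0000,0.0000)
member 2 (1-2): L=5.5721, (cx,cy)=(0.4869,-0.8735)
member 3 (1-3): L=6.2653, (cx,cy)=(0.9968,0.0804)
member 4 (2-3): L=6.4283, (cx,cy)=(0.5494,0.8355)
solve A·x = −loads:
  F[0-1] = -3395.0239 N (compression)
  F[0-2] = -2539.3869 N (compression)
  F[1-2] = -902.8207 N (compression)
  F[1-3] = +1537.4155 N (tension)
  F[2-3] = -5421.7387 N (compression)
  Rx@0 = +4541.9000 N
  Ry@0 = +2741.5559 N
  Ry@2 = +5318.5941 N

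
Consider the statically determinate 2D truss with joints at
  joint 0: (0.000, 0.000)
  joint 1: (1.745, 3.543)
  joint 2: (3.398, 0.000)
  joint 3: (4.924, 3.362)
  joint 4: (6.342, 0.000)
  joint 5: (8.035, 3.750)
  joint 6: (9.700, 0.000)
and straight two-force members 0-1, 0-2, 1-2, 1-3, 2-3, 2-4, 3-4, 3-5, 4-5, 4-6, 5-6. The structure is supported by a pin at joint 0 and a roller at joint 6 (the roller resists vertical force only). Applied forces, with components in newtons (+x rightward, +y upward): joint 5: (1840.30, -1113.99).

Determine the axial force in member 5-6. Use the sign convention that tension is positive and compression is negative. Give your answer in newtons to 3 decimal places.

N=7 nodes, M=11 members, R=3 reactions → 2N=14, M+R=14
member 0 (0-1): L=3.9494, (cx,cy)=(0.4418,0.8971)
member 1 (0-2): L=3.3980, (cx,cy)=(1.0000,0.0000)
member 2 (1-2): L=3.9096, (cx,cy)=(0.4228,-0.9062)
member 3 (1-3): L=3.1841, (cx,cy)=(0.9984,-0.0568)
member 4 (2-3): L=3.6921, (cx,cy)=(0.4133,0.9106)
member 5 (2-4): L=2.9440, (cx,cy)=(1.0000,0.0000)
member 6 (3-4): L=3.6488, (cx,cy)=(0.3886,-0.9214)
member 7 (3-5): L=3.1351, (cx,cy)=(0.9923,0.1238)
member 8 (4-5): L=4.1145, (cx,cy)=(0.4115,0.9114)
member 9 (4-6): L=3.3580, (cx,cy)=(1.0000,0.0000)
member 10 (5-6): L=4.1030, (cx,cy)=(0.4058,-0.9140)
solve A·x = −loads:
  F[0-1] = +579.9167 N (tension)
  F[0-2] = +1584.0710 N (tension)
  F[1-2] = -606.2793 N (compression)
  F[1-3] = +513.3949 N (tension)
  F[2-3] = +603.3720 N (tension)
  F[2-4] = +1078.3537 N (tension)
  F[3-4] = -438.4227 N (compression)
  F[3-5] = +939.5495 N (tension)
  F[4-5] = +443.2222 N (tension)
  F[4-6] = +725.5983 N (tension)
  F[5-6] = -1788.0721 N (compression)
  Rx@0 = -1840.3000 N
  Ry@0 = -520.2404 N
  Ry@6 = +1634.2304 N

-1788.072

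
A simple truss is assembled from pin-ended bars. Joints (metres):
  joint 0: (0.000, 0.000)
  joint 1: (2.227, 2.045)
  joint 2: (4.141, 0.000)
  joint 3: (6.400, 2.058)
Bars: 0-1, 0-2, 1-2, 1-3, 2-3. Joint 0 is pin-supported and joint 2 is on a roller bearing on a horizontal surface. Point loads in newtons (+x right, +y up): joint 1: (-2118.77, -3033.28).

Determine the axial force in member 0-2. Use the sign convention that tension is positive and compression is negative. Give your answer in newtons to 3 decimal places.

547.468

N=4 nodes, M=5 members, R=3 reactions → 2N=8, M+R=8
member 0 (0-1): L=3.0235, (cx,cy)=(0.7366,0.6764)
member 1 (0-2): L=4.1410, (cx,cy)=(1.0000,0.0000)
member 2 (1-2): L=2.8010, (cx,cy)=(0.6833,-0.7301)
member 3 (1-3): L=4.1730, (cx,cy)=(1.0000,0.0031)
member 4 (2-3): L=3.0559, (cx,cy)=(0.7392,0.6735)
solve A·x = −loads:
  F[0-1] = -3619.8345 N (compression)
  F[0-2] = +547.4680 N (tension)
  F[1-2] = -801.1705 N (compression)
  F[1-3] = +0.0000 N (tension)
  F[2-3] = -0.0000 N (compression)
  Rx@0 = +2118.7700 N
  Ry@0 = +2448.3416 N
  Ry@2 = +584.9384 N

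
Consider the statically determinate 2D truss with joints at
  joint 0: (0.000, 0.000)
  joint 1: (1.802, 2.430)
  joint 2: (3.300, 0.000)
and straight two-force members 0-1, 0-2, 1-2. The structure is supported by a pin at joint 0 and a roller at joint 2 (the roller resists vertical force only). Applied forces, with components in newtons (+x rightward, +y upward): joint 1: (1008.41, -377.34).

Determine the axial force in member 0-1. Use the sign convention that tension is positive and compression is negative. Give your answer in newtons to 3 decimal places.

711.203

N=3 nodes, M=3 members, R=3 reactions → 2N=6, M+R=6
member 0 (0-1): L=3.0252, (cx,cy)=(0.5957,0.8032)
member 1 (0-2): L=3.3000, (cx,cy)=(1.0000,0.0000)
member 2 (1-2): L=2.8546, (cx,cy)=(0.5248,-0.8512)
solve A·x = −loads:
  F[0-1] = +711.2026 N (tension)
  F[0-2] = +584.7791 N (tension)
  F[1-2] = -1114.3706 N (compression)
  Rx@0 = -1008.4100 N
  Ry@0 = -571.2670 N
  Ry@2 = +948.6070 N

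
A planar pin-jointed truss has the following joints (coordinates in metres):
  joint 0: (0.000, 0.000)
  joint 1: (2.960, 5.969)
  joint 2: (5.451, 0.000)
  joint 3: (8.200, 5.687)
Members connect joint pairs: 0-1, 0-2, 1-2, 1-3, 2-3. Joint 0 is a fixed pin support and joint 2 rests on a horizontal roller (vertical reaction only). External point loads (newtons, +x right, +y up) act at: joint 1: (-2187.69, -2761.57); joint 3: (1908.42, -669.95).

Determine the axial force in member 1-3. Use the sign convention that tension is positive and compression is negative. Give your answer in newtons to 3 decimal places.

2178.813

N=4 nodes, M=5 members, R=3 reactions → 2N=8, M+R=8
member 0 (0-1): L=6.6626, (cx,cy)=(0.4443,0.8959)
member 1 (0-2): L=5.4510, (cx,cy)=(1.0000,0.0000)
member 2 (1-2): L=6.4679, (cx,cy)=(0.3851,-0.9229)
member 3 (1-3): L=5.2476, (cx,cy)=(0.9986,-0.0537)
member 4 (2-3): L=6.3166, (cx,cy)=(0.4352,0.9003)
solve A·x = −loads:
  F[0-1] = -1483.0541 N (compression)
  F[0-2] = +379.6055 N (tension)
  F[1-2] = -1679.5572 N (compression)
  F[1-3] = +2178.8129 N (tension)
  F[2-3] = -614.0658 N (compression)
  Rx@0 = +279.2700 N
  Ry@0 = +1328.6581 N
  Ry@2 = +2102.8619 N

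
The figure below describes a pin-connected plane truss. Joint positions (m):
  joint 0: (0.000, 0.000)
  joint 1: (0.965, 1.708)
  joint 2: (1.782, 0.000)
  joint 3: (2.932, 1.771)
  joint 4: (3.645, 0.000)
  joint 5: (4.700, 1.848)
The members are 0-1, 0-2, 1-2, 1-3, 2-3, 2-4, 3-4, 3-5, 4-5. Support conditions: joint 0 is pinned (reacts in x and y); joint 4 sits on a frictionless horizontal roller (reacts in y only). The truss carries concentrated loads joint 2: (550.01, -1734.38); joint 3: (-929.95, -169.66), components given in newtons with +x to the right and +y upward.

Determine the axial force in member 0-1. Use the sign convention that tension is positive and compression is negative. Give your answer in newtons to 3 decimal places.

-1575.245

N=6 nodes, M=9 members, R=3 reactions → 2N=12, M+R=12
member 0 (0-1): L=1.9618, (cx,cy)=(0.4919,0.8706)
member 1 (0-2): L=1.7820, (cx,cy)=(1.0000,0.0000)
member 2 (1-2): L=1.8933, (cx,cy)=(0.4315,-0.9021)
member 3 (1-3): L=1.9680, (cx,cy)=(0.9995,0.0320)
member 4 (2-3): L=2.1116, (cx,cy)=(0.5446,0.8387)
member 5 (2-4): L=1.8630, (cx,cy)=(1.0000,0.0000)
member 6 (3-4): L=1.9091, (cx,cy)=(0.3735,-0.9276)
member 7 (3-5): L=1.7697, (cx,cy)=(0.9991,0.0435)
member 8 (4-5): L=2.1279, (cx,cy)=(0.4958,0.8684)
solve A·x = −loads:
  F[0-1] = -1575.2445 N (compression)
  F[0-2] = +394.9324 N (tension)
  F[1-2] = +1470.2748 N (tension)
  F[1-3] = -1410.0356 N (compression)
  F[2-3] = +486.5123 N (tension)
  F[2-4] = +214.4057 N (tension)
  F[3-4] = -574.0956 N (compression)
  F[3-5] = -0.0000 N (compression)
  F[4-5] = +0.0000 N (tension)
  Rx@0 = +379.9400 N
  Ry@0 = +1371.4839 N
  Ry@4 = +532.5561 N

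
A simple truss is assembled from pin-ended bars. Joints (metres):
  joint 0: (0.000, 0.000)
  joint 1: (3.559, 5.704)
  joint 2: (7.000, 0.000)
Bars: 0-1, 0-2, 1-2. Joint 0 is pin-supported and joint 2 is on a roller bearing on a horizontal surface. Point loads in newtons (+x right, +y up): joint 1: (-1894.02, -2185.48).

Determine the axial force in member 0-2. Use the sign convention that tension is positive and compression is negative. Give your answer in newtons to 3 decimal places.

-260.726

N=3 nodes, M=3 members, R=3 reactions → 2N=6, M+R=6
member 0 (0-1): L=6.7233, (cx,cy)=(0.5294,0.8484)
member 1 (0-2): L=7.0000, (cx,cy)=(1.0000,0.0000)
member 2 (1-2): L=6.6615, (cx,cy)=(0.5165,-0.8563)
solve A·x = −loads:
  F[0-1] = -3085.4289 N (compression)
  F[0-2] = -260.7265 N (compression)
  F[1-2] = +504.7485 N (tension)
  Rx@0 = +1894.0200 N
  Ry@0 = +2617.6753 N
  Ry@2 = -432.1953 N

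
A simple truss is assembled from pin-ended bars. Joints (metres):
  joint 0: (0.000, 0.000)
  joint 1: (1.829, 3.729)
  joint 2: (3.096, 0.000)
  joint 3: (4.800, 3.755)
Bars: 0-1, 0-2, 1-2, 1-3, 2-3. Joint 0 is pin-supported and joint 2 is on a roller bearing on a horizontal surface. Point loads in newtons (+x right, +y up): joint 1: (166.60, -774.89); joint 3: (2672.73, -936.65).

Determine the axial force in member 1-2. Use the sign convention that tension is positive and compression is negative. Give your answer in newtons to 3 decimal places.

N=4 nodes, M=5 members, R=3 reactions → 2N=8, M+R=8
member 0 (0-1): L=4.1534, (cx,cy)=(0.4404,0.8978)
member 1 (0-2): L=3.0960, (cx,cy)=(1.0000,0.0000)
member 2 (1-2): L=3.9384, (cx,cy)=(0.3217,-0.9468)
member 3 (1-3): L=2.9711, (cx,cy)=(1.0000,0.0088)
member 4 (2-3): L=4.1235, (cx,cy)=(0.4132,0.9106)
solve A·x = −loads:
  F[0-1] = +4055.0488 N (tension)
  F[0-2] = +1053.6376 N (tension)
  F[1-2] = -4634.7635 N (compression)
  F[1-3] = +3110.2473 N (tension)
  F[2-3] = -1058.4696 N (compression)
  Rx@0 = -2839.3300 N
  Ry@0 = -3640.7037 N
  Ry@2 = +5352.2437 N

-4634.763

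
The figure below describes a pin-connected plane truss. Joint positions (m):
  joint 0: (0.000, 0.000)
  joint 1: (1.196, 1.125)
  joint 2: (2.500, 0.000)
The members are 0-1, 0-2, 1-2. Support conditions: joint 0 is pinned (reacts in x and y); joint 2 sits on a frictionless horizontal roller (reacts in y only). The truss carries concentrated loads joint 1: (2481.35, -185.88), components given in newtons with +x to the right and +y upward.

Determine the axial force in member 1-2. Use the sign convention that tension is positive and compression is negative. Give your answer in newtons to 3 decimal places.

N=3 nodes, M=3 members, R=3 reactions → 2N=6, M+R=6
member 0 (0-1): L=1.6420, (cx,cy)=(0.7284,0.6852)
member 1 (0-2): L=2.5000, (cx,cy)=(1.0000,0.0000)
member 2 (1-2): L=1.7222, (cx,cy)=(0.7572,-0.6532)
solve A·x = −loads:
  F[0-1] = +1488.2055 N (tension)
  F[0-2] = +1397.3461 N (tension)
  F[1-2] = -1845.5039 N (compression)
  Rx@0 = -2481.3500 N
  Ry@0 = -1019.6525 N
  Ry@2 = +1205.5325 N

-1845.504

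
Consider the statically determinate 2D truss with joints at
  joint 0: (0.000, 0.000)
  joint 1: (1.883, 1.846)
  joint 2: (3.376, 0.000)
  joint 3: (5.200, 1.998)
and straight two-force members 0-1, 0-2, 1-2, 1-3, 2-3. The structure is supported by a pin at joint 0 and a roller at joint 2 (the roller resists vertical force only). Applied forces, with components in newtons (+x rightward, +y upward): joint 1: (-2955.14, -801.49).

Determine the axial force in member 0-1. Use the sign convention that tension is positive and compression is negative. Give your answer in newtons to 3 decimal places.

N=4 nodes, M=5 members, R=3 reactions → 2N=8, M+R=8
member 0 (0-1): L=2.6369, (cx,cy)=(0.7141,0.7001)
member 1 (0-2): L=3.3760, (cx,cy)=(1.0000,0.0000)
member 2 (1-2): L=2.3742, (cx,cy)=(0.6288,-0.7775)
member 3 (1-3): L=3.3205, (cx,cy)=(0.9990,0.0458)
member 4 (2-3): L=2.7054, (cx,cy)=(0.6742,0.7385)
solve A·x = −loads:
  F[0-1] = -2814.5221 N (compression)
  F[0-2] = -945.3244 N (compression)
  F[1-2] = +1503.2666 N (tension)
  F[1-3] = -0.0000 N (compression)
  F[2-3] = +0.0000 N (tension)
  Rx@0 = +2955.1400 N
  Ry@0 = +1970.3238 N
  Ry@2 = -1168.8338 N

-2814.522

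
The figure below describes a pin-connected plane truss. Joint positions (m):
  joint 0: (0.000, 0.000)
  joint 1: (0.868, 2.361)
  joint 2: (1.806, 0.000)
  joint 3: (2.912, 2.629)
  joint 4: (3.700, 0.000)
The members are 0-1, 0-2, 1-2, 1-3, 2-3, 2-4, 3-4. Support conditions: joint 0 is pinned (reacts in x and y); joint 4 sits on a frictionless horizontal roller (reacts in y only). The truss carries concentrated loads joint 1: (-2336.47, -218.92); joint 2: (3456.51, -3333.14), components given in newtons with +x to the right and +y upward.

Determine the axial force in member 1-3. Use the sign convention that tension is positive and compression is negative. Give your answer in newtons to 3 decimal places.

-144.089

N=5 nodes, M=7 members, R=3 reactions → 2N=10, M+R=10
member 0 (0-1): L=2.5155, (cx,cy)=(0.3451,0.9386)
member 1 (0-2): L=1.8060, (cx,cy)=(1.0000,0.0000)
member 2 (1-2): L=2.5405, (cx,cy)=(0.3692,-0.9293)
member 3 (1-3): L=2.0615, (cx,cy)=(0.9915,0.1300)
member 4 (2-3): L=2.8522, (cx,cy)=(0.3878,0.9218)
member 5 (2-4): L=1.8940, (cx,cy)=(1.0000,0.0000)
member 6 (3-4): L=2.7446, (cx,cy)=(0.2871,-0.9579)
solve A·x = −loads:
  F[0-1] = -3584.8716 N (compression)
  F[0-2] = +2357.0376 N (tension)
  F[1-2] = +3364.7845 N (tension)
  F[1-3] = -144.0892 N (compression)
  F[2-3] = +223.5972 N (tension)
  F[2-4] = +56.1610 N (tension)
  F[3-4] = -195.6053 N (compression)
  Rx@0 = -1120.0400 N
  Ry@0 = +3364.6903 N
  Ry@4 = +187.3697 N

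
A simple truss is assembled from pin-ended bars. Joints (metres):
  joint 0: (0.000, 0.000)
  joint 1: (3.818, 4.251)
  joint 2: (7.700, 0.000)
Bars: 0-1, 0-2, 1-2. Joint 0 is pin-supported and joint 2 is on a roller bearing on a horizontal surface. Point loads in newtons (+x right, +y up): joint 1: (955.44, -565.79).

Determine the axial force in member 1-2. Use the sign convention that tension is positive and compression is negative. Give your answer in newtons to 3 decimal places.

-1094.243

N=3 nodes, M=3 members, R=3 reactions → 2N=6, M+R=6
member 0 (0-1): L=5.7139, (cx,cy)=(0.6682,0.7440)
member 1 (0-2): L=7.7000, (cx,cy)=(1.0000,0.0000)
member 2 (1-2): L=5.7568, (cx,cy)=(0.6743,-0.7384)
solve A·x = −loads:
  F[0-1] = +325.5875 N (tension)
  F[0-2] = +737.8823 N (tension)
  F[1-2] = -1094.2432 N (compression)
  Rx@0 = -955.4400 N
  Ry@0 = -242.2310 N
  Ry@2 = +808.0210 N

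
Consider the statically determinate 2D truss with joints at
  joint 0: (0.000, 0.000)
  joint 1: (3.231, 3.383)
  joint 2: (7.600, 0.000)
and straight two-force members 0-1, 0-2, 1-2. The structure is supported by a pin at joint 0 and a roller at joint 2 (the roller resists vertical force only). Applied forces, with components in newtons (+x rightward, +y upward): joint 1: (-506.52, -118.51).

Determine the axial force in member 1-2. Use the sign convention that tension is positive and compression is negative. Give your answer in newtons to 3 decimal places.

285.978

N=3 nodes, M=3 members, R=3 reactions → 2N=6, M+R=6
member 0 (0-1): L=4.6780, (cx,cy)=(0.6907,0.7232)
member 1 (0-2): L=7.6000, (cx,cy)=(1.0000,0.0000)
member 2 (1-2): L=5.5257, (cx,cy)=(0.7907,-0.6122)
solve A·x = −loads:
  F[0-1] = -405.9865 N (compression)
  F[0-2] = -226.1157 N (compression)
  F[1-2] = +285.9778 N (tension)
  Rx@0 = +506.5200 N
  Ry@0 = +293.5957 N
  Ry@2 = -175.0857 N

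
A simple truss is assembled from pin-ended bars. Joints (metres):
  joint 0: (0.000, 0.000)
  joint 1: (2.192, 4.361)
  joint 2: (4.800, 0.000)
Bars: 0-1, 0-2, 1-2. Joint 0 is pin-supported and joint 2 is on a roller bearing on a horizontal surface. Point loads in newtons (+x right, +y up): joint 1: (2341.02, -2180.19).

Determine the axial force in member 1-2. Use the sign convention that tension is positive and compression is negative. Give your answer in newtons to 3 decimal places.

N=3 nodes, M=3 members, R=3 reactions → 2N=6, M+R=6
member 0 (0-1): L=4.8809, (cx,cy)=(0.4491,0.8935)
member 1 (0-2): L=4.8000, (cx,cy)=(1.0000,0.0000)
member 2 (1-2): L=5.0813, (cx,cy)=(0.5133,-0.8582)
solve A·x = −loads:
  F[0-1] = +1054.6866 N (tension)
  F[0-2] = +1867.3629 N (tension)
  F[1-2] = -3638.3052 N (compression)
  Rx@0 = -2341.0200 N
  Ry@0 = -942.3443 N
  Ry@2 = +3122.5343 N

-3638.305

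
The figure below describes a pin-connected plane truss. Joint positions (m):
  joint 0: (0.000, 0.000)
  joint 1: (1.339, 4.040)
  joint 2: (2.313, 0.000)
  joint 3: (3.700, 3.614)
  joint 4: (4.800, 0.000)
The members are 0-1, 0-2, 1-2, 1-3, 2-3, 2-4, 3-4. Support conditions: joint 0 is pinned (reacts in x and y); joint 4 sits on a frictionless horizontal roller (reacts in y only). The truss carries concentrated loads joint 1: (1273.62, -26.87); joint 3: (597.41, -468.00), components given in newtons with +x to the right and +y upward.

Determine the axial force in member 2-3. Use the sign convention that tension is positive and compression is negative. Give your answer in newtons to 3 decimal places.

N=5 nodes, M=7 members, R=3 reactions → 2N=10, M+R=10
member 0 (0-1): L=4.2561, (cx,cy)=(0.3146,0.9492)
member 1 (0-2): L=2.3130, (cx,cy)=(1.0000,0.0000)
member 2 (1-2): L=4.1558, (cx,cy)=(0.2344,-0.9721)
member 3 (1-3): L=2.3991, (cx,cy)=(0.9841,-0.1776)
member 4 (2-3): L=3.8710, (cx,cy)=(0.3583,0.9336)
member 5 (2-4): L=2.4870, (cx,cy)=(1.0000,0.0000)
member 6 (3-4): L=3.7777, (cx,cy)=(0.2912,-0.9567)
solve A·x = −loads:
  F[0-1] = +1469.7706 N (tension)
  F[0-2] = +1408.6312 N (tension)
  F[1-2] = -1371.8641 N (compression)
  F[1-3] = -497.5993 N (compression)
  F[2-3] = +1428.4980 N (tension)
  F[2-4] = +575.2656 N (tension)
  F[3-4] = -1975.6176 N (compression)
  Rx@0 = -1871.0300 N
  Ry@0 = -1395.1391 N
  Ry@4 = +1890.0091 N

1428.498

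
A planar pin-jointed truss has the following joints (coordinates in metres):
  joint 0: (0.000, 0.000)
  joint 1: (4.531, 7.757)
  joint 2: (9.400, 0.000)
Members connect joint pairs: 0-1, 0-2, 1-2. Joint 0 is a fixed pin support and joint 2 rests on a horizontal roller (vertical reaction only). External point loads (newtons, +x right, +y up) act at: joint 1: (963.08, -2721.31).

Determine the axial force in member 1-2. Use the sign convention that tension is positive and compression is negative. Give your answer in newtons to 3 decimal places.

N=3 nodes, M=3 members, R=3 reactions → 2N=6, M+R=6
member 0 (0-1): L=8.9834, (cx,cy)=(0.5044,0.8635)
member 1 (0-2): L=9.4000, (cx,cy)=(1.0000,0.0000)
member 2 (1-2): L=9.1585, (cx,cy)=(0.5316,-0.8470)
solve A·x = −loads:
  F[0-1] = -712.0395 N (compression)
  F[0-2] = +1322.2158 N (tension)
  F[1-2] = -2487.0650 N (compression)
  Rx@0 = -963.0800 N
  Ry@0 = +614.8348 N
  Ry@2 = +2106.4752 N

-2487.065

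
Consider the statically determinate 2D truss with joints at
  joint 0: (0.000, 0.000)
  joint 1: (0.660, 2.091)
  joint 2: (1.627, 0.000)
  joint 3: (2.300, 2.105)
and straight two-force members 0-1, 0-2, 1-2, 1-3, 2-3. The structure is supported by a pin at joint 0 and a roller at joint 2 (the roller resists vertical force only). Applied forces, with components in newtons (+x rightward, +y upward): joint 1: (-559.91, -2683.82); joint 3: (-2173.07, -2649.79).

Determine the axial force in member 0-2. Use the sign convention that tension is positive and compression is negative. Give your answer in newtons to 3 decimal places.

N=4 nodes, M=5 members, R=3 reactions → 2N=8, M+R=8
member 0 (0-1): L=2.1927, (cx,cy)=(0.3010,0.9536)
member 1 (0-2): L=1.6270, (cx,cy)=(1.0000,0.0000)
member 2 (1-2): L=2.3038, (cx,cy)=(0.4197,-0.9076)
member 3 (1-3): L=1.6401, (cx,cy)=(1.0000,0.0085)
member 4 (2-3): L=2.2100, (cx,cy)=(0.3045,0.9525)
solve A·x = −loads:
  F[0-1] = -4226.1256 N (compression)
  F[0-2] = -1460.9145 N (compression)
  F[1-2] = +1470.8068 N (tension)
  F[1-3] = -1329.5696 N (compression)
  F[2-3] = -2770.0077 N (compression)
  Rx@0 = +2732.9800 N
  Ry@0 = +4030.1349 N
  Ry@2 = +1303.4751 N

-1460.914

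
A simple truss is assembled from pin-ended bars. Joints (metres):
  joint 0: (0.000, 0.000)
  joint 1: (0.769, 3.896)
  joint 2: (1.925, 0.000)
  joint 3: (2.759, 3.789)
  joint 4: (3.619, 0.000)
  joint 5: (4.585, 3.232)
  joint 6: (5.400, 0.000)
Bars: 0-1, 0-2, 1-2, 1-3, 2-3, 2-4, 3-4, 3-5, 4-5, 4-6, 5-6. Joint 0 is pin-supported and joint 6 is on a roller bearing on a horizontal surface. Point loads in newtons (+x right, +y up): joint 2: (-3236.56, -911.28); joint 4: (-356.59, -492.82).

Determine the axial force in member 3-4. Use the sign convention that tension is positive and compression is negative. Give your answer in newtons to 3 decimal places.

N=7 nodes, M=11 members, R=3 reactions → 2N=14, M+R=14
member 0 (0-1): L=3.9712, (cx,cy)=(0.1936,0.9811)
member 1 (0-2): L=1.9250, (cx,cy)=(1.0000,0.0000)
member 2 (1-2): L=4.0639, (cx,cy)=(0.2845,-0.9587)
member 3 (1-3): L=1.9929, (cx,cy)=(0.9986,-0.0537)
member 4 (2-3): L=3.8797, (cx,cy)=(0.2150,0.9766)
member 5 (2-4): L=1.6940, (cx,cy)=(1.0000,0.0000)
member 6 (3-4): L=3.8854, (cx,cy)=(0.2213,-0.9752)
member 7 (3-5): L=1.9091, (cx,cy)=(0.9565,-0.2918)
member 8 (4-5): L=3.3733, (cx,cy)=(0.2864,0.9581)
member 9 (4-6): L=1.7810, (cx,cy)=(1.0000,0.0000)
member 10 (5-6): L=3.3332, (cx,cy)=(0.2445,-0.9696)
solve A·x = −loads:
  F[0-1] = -763.4152 N (compression)
  F[0-2] = -3445.3179 N (compression)
  F[1-2] = +802.3305 N (tension)
  F[1-3] = -376.6038 N (compression)
  F[2-3] = +145.4962 N (tension)
  F[2-4] = -11.8060 N (compression)
  F[3-4] = -62.9549 N (compression)
  F[3-5] = -345.8996 N (compression)
  F[4-5] = +578.4387 N (tension)
  F[4-6] = +165.2027 N (tension)
  F[5-6] = -675.6434 N (compression)
  Rx@0 = +3593.1500 N
  Ry@0 = +748.9649 N
  Ry@6 = +655.1351 N

-62.955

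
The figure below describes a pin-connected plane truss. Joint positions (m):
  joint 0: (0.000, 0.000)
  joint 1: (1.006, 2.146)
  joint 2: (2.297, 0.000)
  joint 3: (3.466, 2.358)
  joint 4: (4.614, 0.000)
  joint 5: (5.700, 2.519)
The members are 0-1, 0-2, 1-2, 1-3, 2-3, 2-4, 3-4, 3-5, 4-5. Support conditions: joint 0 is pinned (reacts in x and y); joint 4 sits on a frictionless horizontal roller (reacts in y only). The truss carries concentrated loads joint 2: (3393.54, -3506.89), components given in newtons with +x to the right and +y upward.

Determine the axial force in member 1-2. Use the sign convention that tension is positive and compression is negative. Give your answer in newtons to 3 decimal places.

N=6 nodes, M=9 members, R=3 reactions → 2N=12, M+R=12
member 0 (0-1): L=2.3701, (cx,cy)=(0.4245,0.9054)
member 1 (0-2): L=2.2970, (cx,cy)=(1.0000,0.0000)
member 2 (1-2): L=2.5044, (cx,cy)=(0.5155,-0.8569)
member 3 (1-3): L=2.4691, (cx,cy)=(0.9963,0.0859)
member 4 (2-3): L=2.6319, (cx,cy)=(0.4442,0.8959)
member 5 (2-4): L=2.3170, (cx,cy)=(1.0000,0.0000)
member 6 (3-4): L=2.6226, (cx,cy)=(0.4377,-0.8991)
member 7 (3-5): L=2.2398, (cx,cy)=(0.9974,0.0719)
member 8 (4-5): L=2.7431, (cx,cy)=(0.3959,0.9183)
solve A·x = −loads:
  F[0-1] = -1944.9422 N (compression)
  F[0-2] = +4219.0814 N (tension)
  F[1-2] = +1874.9223 N (tension)
  F[1-3] = -1798.6942 N (compression)
  F[2-3] = +2120.9875 N (tension)
  F[2-4] = +849.9701 N (tension)
  F[3-4] = -1941.7575 N (compression)
  F[3-5] = +0.0000 N (tension)
  F[4-5] = -0.0000 N (compression)
  Rx@0 = -3393.5400 N
  Ry@0 = +1761.0455 N
  Ry@4 = +1745.8445 N

1874.922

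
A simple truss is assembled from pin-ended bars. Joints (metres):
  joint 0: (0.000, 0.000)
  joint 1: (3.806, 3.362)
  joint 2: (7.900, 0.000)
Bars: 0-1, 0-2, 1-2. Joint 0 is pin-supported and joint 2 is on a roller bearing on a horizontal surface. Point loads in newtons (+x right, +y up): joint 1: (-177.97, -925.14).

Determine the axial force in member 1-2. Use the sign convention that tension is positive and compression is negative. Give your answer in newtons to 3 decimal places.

N=3 nodes, M=3 members, R=3 reactions → 2N=6, M+R=6
member 0 (0-1): L=5.0783, (cx,cy)=(0.7495,0.6620)
member 1 (0-2): L=7.9000, (cx,cy)=(1.0000,0.0000)
member 2 (1-2): L=5.2975, (cx,cy)=(0.7728,-0.6346)
solve A·x = −loads:
  F[0-1] = -838.5797 N (compression)
  F[0-2] = +450.5203 N (tension)
  F[1-2] = -582.9622 N (compression)
  Rx@0 = +177.9700 N
  Ry@0 = +555.1719 N
  Ry@2 = +369.9681 N

-582.962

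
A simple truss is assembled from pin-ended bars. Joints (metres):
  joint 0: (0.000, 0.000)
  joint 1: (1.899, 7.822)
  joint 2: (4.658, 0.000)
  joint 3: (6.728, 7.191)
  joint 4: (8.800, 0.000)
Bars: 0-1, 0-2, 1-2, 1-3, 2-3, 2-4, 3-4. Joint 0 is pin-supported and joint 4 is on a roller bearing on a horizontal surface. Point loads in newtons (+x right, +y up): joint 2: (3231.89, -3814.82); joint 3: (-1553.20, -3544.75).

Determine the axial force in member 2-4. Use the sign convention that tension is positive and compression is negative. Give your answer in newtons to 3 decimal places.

997.005

N=5 nodes, M=7 members, R=3 reactions → 2N=10, M+R=10
member 0 (0-1): L=8.0492, (cx,cy)=(0.2359,0.9718)
member 1 (0-2): L=4.6580, (cx,cy)=(1.0000,0.0000)
member 2 (1-2): L=8.2943, (cx,cy)=(0.3326,-0.9431)
member 3 (1-3): L=4.8701, (cx,cy)=(0.9916,-0.1296)
member 4 (2-3): L=7.4830, (cx,cy)=(0.2766,0.9610)
member 5 (2-4): L=4.1420, (cx,cy)=(1.0000,0.0000)
member 6 (3-4): L=7.4836, (cx,cy)=(0.2769,-0.9609)
solve A·x = −loads:
  F[0-1] = -4012.6768 N (compression)
  F[0-2] = +2625.3751 N (tension)
  F[1-2] = +4472.1593 N (tension)
  F[1-3] = -2454.9858 N (compression)
  F[2-3] = -419.0229 N (compression)
  F[2-4] = +997.0047 N (tension)
  F[3-4] = -3600.9384 N (compression)
  Rx@0 = -1678.6900 N
  Ry@0 = +3899.4054 N
  Ry@4 = +3460.1646 N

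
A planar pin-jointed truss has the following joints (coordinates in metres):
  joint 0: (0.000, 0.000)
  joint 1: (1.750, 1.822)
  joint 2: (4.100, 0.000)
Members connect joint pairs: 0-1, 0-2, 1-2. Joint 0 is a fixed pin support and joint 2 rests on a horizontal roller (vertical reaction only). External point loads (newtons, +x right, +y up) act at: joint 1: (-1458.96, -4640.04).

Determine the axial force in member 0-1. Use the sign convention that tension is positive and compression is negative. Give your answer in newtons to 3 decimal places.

-4586.553

N=3 nodes, M=3 members, R=3 reactions → 2N=6, M+R=6
member 0 (0-1): L=2.5263, (cx,cy)=(0.6927,0.7212)
member 1 (0-2): L=4.1000, (cx,cy)=(1.0000,0.0000)
member 2 (1-2): L=2.9736, (cx,cy)=(0.7903,-0.6127)
solve A·x = −loads:
  F[0-1] = -4586.5527 N (compression)
  F[0-2] = +1718.2051 N (tension)
  F[1-2] = -2174.1370 N (compression)
  Rx@0 = +1458.9600 N
  Ry@0 = +3307.8827 N
  Ry@2 = +1332.1573 N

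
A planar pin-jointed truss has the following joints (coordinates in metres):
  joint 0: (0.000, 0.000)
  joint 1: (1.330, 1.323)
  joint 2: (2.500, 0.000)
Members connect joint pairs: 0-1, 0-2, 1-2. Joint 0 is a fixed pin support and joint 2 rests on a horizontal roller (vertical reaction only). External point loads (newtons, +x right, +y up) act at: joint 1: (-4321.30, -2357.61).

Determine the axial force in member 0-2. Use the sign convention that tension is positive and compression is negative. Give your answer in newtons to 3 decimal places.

-913.169

N=3 nodes, M=3 members, R=3 reactions → 2N=6, M+R=6
member 0 (0-1): L=1.8760, (cx,cy)=(0.7090,0.7052)
member 1 (0-2): L=2.5000, (cx,cy)=(1.0000,0.0000)
member 2 (1-2): L=1.7661, (cx,cy)=(0.6625,-0.7491)
solve A·x = −loads:
  F[0-1] = -4807.1580 N (compression)
  F[0-2] = -913.1690 N (compression)
  F[1-2] = +1378.4434 N (tension)
  Rx@0 = +4321.3000 N
  Ry@0 = +3390.1934 N
  Ry@2 = -1032.5834 N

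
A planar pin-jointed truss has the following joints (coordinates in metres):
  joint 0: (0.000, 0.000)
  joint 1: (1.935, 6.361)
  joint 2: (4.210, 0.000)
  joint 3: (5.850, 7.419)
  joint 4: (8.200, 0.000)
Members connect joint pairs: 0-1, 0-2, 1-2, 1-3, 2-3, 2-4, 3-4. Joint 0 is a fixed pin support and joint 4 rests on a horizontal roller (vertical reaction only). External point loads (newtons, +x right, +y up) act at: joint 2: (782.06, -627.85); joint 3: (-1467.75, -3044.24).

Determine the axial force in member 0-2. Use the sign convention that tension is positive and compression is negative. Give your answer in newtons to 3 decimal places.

N=5 nodes, M=7 members, R=3 reactions → 2N=10, M+R=10
member 0 (0-1): L=6.6488, (cx,cy)=(0.2910,0.9567)
member 1 (0-2): L=4.2100, (cx,cy)=(1.0000,0.0000)
member 2 (1-2): L=6.7556, (cx,cy)=(0.3368,-0.9416)
member 3 (1-3): L=4.0554, (cx,cy)=(0.9654,0.2609)
member 4 (2-3): L=7.5981, (cx,cy)=(0.2158,0.9764)
member 5 (2-4): L=3.9900, (cx,cy)=(1.0000,0.0000)
member 6 (3-4): L=7.7823, (cx,cy)=(0.3020,-0.9533)
solve A·x = −loads:
  F[0-1] = -2619.2709 N (compression)
  F[0-2] = +76.5963 N (tension)
  F[1-2] = +2227.2866 N (tension)
  F[1-3] = -1566.5946 N (compression)
  F[2-3] = -1504.8148 N (compression)
  F[2-4] = +369.3979 N (tension)
  F[3-4] = -1223.3030 N (compression)
  Rx@0 = +685.6900 N
  Ry@0 = +2505.8930 N
  Ry@4 = +1166.1970 N

76.596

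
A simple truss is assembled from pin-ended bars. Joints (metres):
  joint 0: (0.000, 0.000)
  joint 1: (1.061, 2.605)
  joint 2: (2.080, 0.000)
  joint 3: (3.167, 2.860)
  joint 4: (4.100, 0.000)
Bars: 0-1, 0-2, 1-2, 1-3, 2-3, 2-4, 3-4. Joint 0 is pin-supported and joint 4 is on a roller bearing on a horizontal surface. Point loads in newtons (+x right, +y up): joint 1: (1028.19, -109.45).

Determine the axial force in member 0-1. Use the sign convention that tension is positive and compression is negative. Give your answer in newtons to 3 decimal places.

617.787

N=5 nodes, M=7 members, R=3 reactions → 2N=10, M+R=10
member 0 (0-1): L=2.8128, (cx,cy)=(0.3772,0.9261)
member 1 (0-2): L=2.0800, (cx,cy)=(1.0000,0.0000)
member 2 (1-2): L=2.7972, (cx,cy)=(0.3643,-0.9313)
member 3 (1-3): L=2.1214, (cx,cy)=(0.9927,0.1202)
member 4 (2-3): L=3.0596, (cx,cy)=(0.3553,0.9348)
member 5 (2-4): L=2.0200, (cx,cy)=(1.0000,0.0000)
member 6 (3-4): L=3.0083, (cx,cy)=(0.3101,-0.9507)
solve A·x = −loads:
  F[0-1] = +617.7868 N (tension)
  F[0-2] = +795.1568 N (tension)
  F[1-2] = -797.5031 N (compression)
  F[1-3] = -508.3189 N (compression)
  F[2-3] = +794.5367 N (tension)
  F[2-4] = +222.3542 N (tension)
  F[3-4] = -716.9522 N (compression)
  Rx@0 = -1028.1900 N
  Ry@0 = -572.1503 N
  Ry@4 = +681.6003 N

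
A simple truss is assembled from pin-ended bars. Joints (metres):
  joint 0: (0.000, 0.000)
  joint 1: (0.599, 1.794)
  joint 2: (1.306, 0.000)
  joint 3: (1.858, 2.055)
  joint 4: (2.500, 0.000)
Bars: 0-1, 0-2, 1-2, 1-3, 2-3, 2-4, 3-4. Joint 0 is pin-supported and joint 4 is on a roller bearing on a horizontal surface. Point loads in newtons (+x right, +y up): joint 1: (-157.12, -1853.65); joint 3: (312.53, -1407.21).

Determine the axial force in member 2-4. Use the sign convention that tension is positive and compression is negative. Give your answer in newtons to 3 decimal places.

510.514

N=5 nodes, M=7 members, R=3 reactions → 2N=10, M+R=10
member 0 (0-1): L=1.8914, (cx,cy)=(0.3167,0.9485)
member 1 (0-2): L=1.3060, (cx,cy)=(1.0000,0.0000)
member 2 (1-2): L=1.9283, (cx,cy)=(0.3666,-0.9304)
member 3 (1-3): L=1.2858, (cx,cy)=(0.9792,0.2030)
member 4 (2-3): L=2.1278, (cx,cy)=(0.2594,0.9658)
member 5 (2-4): L=1.1940, (cx,cy)=(1.0000,0.0000)
member 6 (3-4): L=2.1529, (cx,cy)=(0.2982,-0.9545)
solve A·x = −loads:
  F[0-1] = -1715.0179 N (compression)
  F[0-2] = +698.5623 N (tension)
  F[1-2] = -304.9982 N (compression)
  F[1-3] = -280.0358 N (compression)
  F[2-3] = +293.8169 N (tension)
  F[2-4] = +510.5145 N (tension)
  F[3-4] = -1712.0117 N (compression)
  Rx@0 = -155.4100 N
  Ry@0 = +1626.7366 N
  Ry@4 = +1634.1234 N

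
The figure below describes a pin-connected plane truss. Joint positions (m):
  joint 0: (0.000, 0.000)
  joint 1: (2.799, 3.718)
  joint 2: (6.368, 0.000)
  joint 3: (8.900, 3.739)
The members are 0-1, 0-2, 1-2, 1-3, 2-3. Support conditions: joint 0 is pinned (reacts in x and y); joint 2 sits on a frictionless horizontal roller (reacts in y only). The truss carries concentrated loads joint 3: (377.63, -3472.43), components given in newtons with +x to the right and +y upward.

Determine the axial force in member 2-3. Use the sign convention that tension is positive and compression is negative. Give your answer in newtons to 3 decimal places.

-4205.086

N=4 nodes, M=5 members, R=3 reactions → 2N=8, M+R=8
member 0 (0-1): L=4.6538, (cx,cy)=(0.6014,0.7989)
member 1 (0-2): L=6.3680, (cx,cy)=(1.0000,0.0000)
member 2 (1-2): L=5.1538, (cx,cy)=(0.6925,-0.7214)
member 3 (1-3): L=6.1010, (cx,cy)=(1.0000,0.0034)
member 4 (2-3): L=4.5157, (cx,cy)=(0.5607,0.8280)
solve A·x = −loads:
  F[0-1] = +2005.7319 N (tension)
  F[0-2] = -828.7034 N (compression)
  F[1-2] = -2208.1550 N (compression)
  F[1-3] = +2735.5048 N (tension)
  F[2-3] = -4205.0858 N (compression)
  Rx@0 = -377.6300 N
  Ry@0 = -1602.4107 N
  Ry@2 = +5074.8407 N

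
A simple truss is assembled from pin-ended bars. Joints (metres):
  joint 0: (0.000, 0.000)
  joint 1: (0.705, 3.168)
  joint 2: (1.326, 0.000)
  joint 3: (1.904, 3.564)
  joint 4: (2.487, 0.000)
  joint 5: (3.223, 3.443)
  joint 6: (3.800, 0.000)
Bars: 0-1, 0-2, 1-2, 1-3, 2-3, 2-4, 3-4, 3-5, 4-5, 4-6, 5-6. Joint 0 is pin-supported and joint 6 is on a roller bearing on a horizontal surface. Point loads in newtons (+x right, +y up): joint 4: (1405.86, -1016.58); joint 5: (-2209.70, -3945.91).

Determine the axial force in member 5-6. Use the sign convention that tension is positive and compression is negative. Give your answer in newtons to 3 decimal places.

N=7 nodes, M=11 members, R=3 reactions → 2N=14, M+R=14
member 0 (0-1): L=3.2455, (cx,cy)=(0.2172,0.9761)
member 1 (0-2): L=1.3260, (cx,cy)=(1.0000,0.0000)
member 2 (1-2): L=3.2283, (cx,cy)=(0.1924,-0.9813)
member 3 (1-3): L=1.2627, (cx,cy)=(0.9496,0.3136)
member 4 (2-3): L=3.6106, (cx,cy)=(0.1601,0.9871)
member 5 (2-4): L=1.1610, (cx,cy)=(1.0000,0.0000)
member 6 (3-4): L=3.6114, (cx,cy)=(0.1614,-0.9869)
member 7 (3-5): L=1.3245, (cx,cy)=(0.9958,-0.0914)
member 8 (4-5): L=3.5208, (cx,cy)=(0.2090,0.9779)
member 9 (4-6): L=1.3130, (cx,cy)=(1.0000,0.0000)
member 10 (5-6): L=3.4910, (cx,cy)=(0.1653,-0.9862)
solve A·x = −loads:
  F[0-1] = -3024.7404 N (compression)
  F[0-2] = -146.7936 N (compression)
  F[1-2] = +2618.0715 N (tension)
  F[1-3] = -1222.3289 N (compression)
  F[2-3] = -2602.7438 N (compression)
  F[2-4] = +773.4856 N (tension)
  F[3-4] = +3186.1902 N (tension)
  F[3-5] = -2100.4699 N (compression)
  F[4-5] = -2175.8920 N (compression)
  F[4-6] = +336.8445 N (tension)
  F[5-6] = -2038.0049 N (compression)
  Rx@0 = +803.8400 N
  Ry@0 = +2952.5149 N
  Ry@6 = +2009.9751 N

-2038.005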